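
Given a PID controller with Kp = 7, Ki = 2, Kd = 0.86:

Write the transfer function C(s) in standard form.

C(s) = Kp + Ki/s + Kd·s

Substituting values: C(s) = 7 + 2/s + 0.86s = (0.86s² + 7s + 2)/s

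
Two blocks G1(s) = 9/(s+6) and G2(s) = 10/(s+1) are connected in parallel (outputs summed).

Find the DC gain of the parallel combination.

Parallel: G_eq = G1 + G2. DC gain = G1(0) + G2(0) = 9/6 + 10/1 = 1.5 + 10 = 11.5.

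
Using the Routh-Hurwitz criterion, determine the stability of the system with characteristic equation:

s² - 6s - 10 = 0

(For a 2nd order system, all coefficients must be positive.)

Coefficients: 1, -6, -10. b=-6, c=-10 not positive, so system is unstable.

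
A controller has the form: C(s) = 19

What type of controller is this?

This is a Proportional (P) controller.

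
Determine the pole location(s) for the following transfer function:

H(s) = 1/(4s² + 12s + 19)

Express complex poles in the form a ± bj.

Discriminant = 12² - 4×4×19 = 144 - 304 = -160 < 0, so the poles are a complex conjugate pair s = (-12 ± j√160)/(2×4). Real part = -12/(2×4) = -12/8 = -1.5; imaginary part = ±√160/(2×4) ≈ 1.5811. Poles: s = -1.5 ± 1.5811j.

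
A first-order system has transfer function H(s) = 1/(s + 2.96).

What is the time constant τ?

For H(s) = 1/(s + 1/τ), the pole is at -1/τ = -2.96, so τ = 1/2.96 = 0.3378 s.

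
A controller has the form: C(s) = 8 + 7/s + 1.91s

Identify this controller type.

This is a Proportional-Integral-Derivative (PID) controller.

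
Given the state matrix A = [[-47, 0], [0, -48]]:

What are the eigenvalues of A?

For diagonal matrix, eigenvalues are diagonal entries: λ₁ = -47, λ₂ = -48.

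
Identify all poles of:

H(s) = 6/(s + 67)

Pole is where denominator = 0: s + 67 = 0, so s = -67.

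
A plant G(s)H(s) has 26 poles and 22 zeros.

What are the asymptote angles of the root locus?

n - m = 26 - 22 = 4. Angles: θk = (2k + 1)·180°/4 = 45°, 135°, 225°, 315°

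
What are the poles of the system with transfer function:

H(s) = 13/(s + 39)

Pole is where denominator = 0: s + 39 = 0, so s = -39.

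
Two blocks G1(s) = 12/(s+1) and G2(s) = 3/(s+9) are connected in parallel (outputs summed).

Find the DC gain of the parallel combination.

Parallel: G_eq = G1 + G2. DC gain = G1(0) + G2(0) = 12/1 + 3/9 = 12 + 0.3333 = 12.3333.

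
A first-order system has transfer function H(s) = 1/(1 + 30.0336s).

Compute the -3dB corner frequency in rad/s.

Corner frequency = 1/τ = 1/30.0336 = 0.033 rad/s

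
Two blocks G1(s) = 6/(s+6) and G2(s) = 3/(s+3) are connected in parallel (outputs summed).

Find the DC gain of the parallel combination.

Parallel: G_eq = G1 + G2. DC gain = G1(0) + G2(0) = 6/6 + 3/3 = 1 + 1 = 2.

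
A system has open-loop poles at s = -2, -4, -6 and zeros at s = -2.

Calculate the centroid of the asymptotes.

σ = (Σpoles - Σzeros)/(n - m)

σ = (Σpoles - Σzeros)/(n - m) = (-12 - (-2))/(3 - 1) = -10/2 = -5.0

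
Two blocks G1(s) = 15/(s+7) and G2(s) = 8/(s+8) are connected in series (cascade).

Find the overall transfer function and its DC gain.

Series: multiply transfer functions. G_eq = 15/(s+7) × 8/(s+8) = 120/((s+7)(s+8)). DC gain = 120/(7×8) = 2.1429.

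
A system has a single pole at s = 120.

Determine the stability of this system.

Pole at s = 120 is in the right half-plane. Unstable.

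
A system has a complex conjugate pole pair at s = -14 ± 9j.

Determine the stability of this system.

Real part of poles is -14 (< 0, left half-plane). Stable.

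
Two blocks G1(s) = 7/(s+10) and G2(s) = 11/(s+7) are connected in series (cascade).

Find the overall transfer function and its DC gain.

Series: multiply transfer functions. G_eq = 7/(s+10) × 11/(s+7) = 77/((s+10)(s+7)). DC gain = 77/(10×7) = 1.1.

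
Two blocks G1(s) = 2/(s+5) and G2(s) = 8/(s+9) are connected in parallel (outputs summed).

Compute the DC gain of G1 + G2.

Parallel: G_eq = G1 + G2. DC gain = G1(0) + G2(0) = 2/5 + 8/9 = 0.4 + 0.8889 = 1.2889.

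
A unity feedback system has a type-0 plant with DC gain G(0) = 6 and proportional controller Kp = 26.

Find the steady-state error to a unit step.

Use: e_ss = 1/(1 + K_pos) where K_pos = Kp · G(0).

K_pos = Kp · G(0) = 26 × 6 = 156. e_ss = 1/(1 + 156) = 0.0064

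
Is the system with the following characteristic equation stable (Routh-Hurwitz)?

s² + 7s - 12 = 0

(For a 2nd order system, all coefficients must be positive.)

Coefficients: 1, 7, -12. c=-12 not positive, so system is unstable.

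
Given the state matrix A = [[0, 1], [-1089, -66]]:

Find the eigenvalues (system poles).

det(A - λI) = λ² - (-66)λ + 1089 = (λ - (-33))(λ - (-33)). Eigenvalues: -33, -33.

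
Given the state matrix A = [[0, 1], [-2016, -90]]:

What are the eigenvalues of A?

det(A - λI) = λ² - (-90)λ + 2016 = (λ - (-42))(λ - (-48)). Eigenvalues: -42, -48.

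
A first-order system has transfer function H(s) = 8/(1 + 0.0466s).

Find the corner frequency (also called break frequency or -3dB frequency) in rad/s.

Corner frequency = 1/τ = 1/0.0466 = 21.459 rad/s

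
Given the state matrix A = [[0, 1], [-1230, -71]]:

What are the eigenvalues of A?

det(A - λI) = λ² - (-71)λ + 1230 = (λ - (-41))(λ - (-30)). Eigenvalues: -41, -30.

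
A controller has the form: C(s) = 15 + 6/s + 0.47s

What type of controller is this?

This is a Proportional-Integral-Derivative (PID) controller.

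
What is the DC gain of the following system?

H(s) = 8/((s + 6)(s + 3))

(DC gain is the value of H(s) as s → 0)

DC gain = H(0) = 8/(6 × 3) = 8/18 = 0.4444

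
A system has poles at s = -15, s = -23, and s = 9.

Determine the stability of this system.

Pole(s) at s = 9 are not in the left half-plane. System is unstable.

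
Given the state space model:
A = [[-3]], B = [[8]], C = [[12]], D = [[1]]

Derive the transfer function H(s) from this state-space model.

(sI - A)⁻¹ = 1/(s + 3). H(s) = 12×8/(s + 3) + 1 = (s + 99)/(s + 3).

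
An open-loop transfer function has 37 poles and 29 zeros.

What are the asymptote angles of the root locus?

n - m = 37 - 29 = 8. Angles: θk = (2k + 1)·180°/8 = 22.5°, 67.5°, 112.5°, 157.5°, 202.5°, 247.5°, 292.5°, 337.5°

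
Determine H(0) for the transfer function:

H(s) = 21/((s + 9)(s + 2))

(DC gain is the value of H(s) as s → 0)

DC gain = H(0) = 21/(9 × 2) = 21/18 = 1.1667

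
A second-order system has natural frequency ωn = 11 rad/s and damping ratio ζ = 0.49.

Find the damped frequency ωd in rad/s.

ωd = ωn√(1 - ζ²) = 11√(1 - 0.49²) = 9.59 rad/s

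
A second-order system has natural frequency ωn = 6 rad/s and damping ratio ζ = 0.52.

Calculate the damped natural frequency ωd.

ωd = ωn√(1 - ζ²) = 6√(1 - 0.52²) = 5.12 rad/s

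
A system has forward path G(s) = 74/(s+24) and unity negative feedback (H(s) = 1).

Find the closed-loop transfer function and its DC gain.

T(s) = G/(1+GH) = [74/(s+24)] / [1 + 74/(s+24)] = 74/(s+24+74) = 74/(s+98). DC gain = 74/98 = 0.7551.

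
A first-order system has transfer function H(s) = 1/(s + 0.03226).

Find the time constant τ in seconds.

For H(s) = 1/(s + 1/τ), the pole is at -1/τ = -0.03226, so τ = 1/0.03226 = 31 s.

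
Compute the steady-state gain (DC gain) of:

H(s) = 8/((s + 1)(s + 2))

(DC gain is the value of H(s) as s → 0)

DC gain = H(0) = 8/(1 × 2) = 8/2 = 4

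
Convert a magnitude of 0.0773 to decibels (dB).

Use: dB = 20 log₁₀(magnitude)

dB = 20 log₁₀(0.0773) = -22.2 dB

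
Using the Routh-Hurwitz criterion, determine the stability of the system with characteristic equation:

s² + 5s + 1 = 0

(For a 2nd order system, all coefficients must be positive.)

Coefficients: 1, 5, 1. All positive, so system is stable.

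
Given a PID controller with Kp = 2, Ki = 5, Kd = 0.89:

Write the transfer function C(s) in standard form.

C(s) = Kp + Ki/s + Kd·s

Substituting values: C(s) = 2 + 5/s + 0.89s = (0.89s² + 2s + 5)/s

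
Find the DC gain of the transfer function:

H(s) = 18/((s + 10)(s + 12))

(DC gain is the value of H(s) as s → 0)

DC gain = H(0) = 18/(10 × 12) = 18/120 = 0.15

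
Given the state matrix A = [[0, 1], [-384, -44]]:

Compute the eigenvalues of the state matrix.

det(A - λI) = λ² - (-44)λ + 384 = (λ - (-12))(λ - (-32)). Eigenvalues: -12, -32.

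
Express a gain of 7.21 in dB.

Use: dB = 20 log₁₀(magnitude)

dB = 20 log₁₀(7.21) = 17.2 dB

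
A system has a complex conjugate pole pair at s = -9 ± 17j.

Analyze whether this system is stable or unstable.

Real part of poles is -9 (< 0, left half-plane). Stable.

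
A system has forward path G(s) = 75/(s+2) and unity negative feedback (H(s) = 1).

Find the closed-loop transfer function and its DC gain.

T(s) = G/(1+GH) = [75/(s+2)] / [1 + 75/(s+2)] = 75/(s+2+75) = 75/(s+77). DC gain = 75/77 = 0.9740.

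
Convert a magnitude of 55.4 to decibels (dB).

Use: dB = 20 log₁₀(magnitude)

dB = 20 log₁₀(55.4) = 34.9 dB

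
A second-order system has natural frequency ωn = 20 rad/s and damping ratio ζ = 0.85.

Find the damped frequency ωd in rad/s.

ωd = ωn√(1 - ζ²) = 20√(1 - 0.85²) = 10.54 rad/s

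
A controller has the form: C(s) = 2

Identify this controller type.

This is a Proportional (P) controller.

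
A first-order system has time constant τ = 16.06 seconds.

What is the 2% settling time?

For first-order system, 2% settling time ≈ 4τ = 4 × 16.06 = 64.24 s.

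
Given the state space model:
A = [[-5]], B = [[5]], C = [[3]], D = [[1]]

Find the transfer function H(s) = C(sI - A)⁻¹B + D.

(sI - A)⁻¹ = 1/(s + 5). H(s) = 3×5/(s + 5) + 1 = (s + 20)/(s + 5).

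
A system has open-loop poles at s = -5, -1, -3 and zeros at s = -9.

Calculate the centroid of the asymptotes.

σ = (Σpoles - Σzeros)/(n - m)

σ = (Σpoles - Σzeros)/(n - m) = (-9 - (-9))/(3 - 1) = 0/2 = 0.0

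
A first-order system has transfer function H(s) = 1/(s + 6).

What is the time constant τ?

For H(s) = 1/(s + 1/τ), the pole is at -1/τ = -6, so τ = 1/6 = 0.1667 s.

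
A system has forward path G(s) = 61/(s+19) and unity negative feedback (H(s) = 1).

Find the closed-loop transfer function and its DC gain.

T(s) = G/(1+GH) = [61/(s+19)] / [1 + 61/(s+19)] = 61/(s+19+61) = 61/(s+80). DC gain = 61/80 = 0.7625.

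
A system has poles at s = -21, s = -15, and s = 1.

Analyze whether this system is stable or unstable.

Pole(s) at s = 1 are not in the left half-plane. System is unstable.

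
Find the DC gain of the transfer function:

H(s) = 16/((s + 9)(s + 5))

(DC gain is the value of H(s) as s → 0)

DC gain = H(0) = 16/(9 × 5) = 16/45 = 0.3556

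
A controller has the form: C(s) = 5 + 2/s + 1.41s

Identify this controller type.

This is a Proportional-Integral-Derivative (PID) controller.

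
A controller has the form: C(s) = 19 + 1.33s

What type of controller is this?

This is a Proportional-Derivative (PD) controller.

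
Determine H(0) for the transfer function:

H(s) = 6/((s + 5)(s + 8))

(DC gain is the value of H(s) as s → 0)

DC gain = H(0) = 6/(5 × 8) = 6/40 = 0.15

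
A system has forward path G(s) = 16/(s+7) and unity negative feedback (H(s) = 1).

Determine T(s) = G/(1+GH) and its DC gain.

T(s) = G/(1+GH) = [16/(s+7)] / [1 + 16/(s+7)] = 16/(s+7+16) = 16/(s+23). DC gain = 16/23 = 0.6957.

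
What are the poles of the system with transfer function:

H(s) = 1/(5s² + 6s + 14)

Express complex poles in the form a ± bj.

Discriminant = 6² - 4×5×14 = 36 - 280 = -244 < 0, so the poles are a complex conjugate pair s = (-6 ± j√244)/(2×5). Real part = -6/(2×5) = -6/10 = -0.6; imaginary part = ±√244/(2×5) ≈ 1.5620. Poles: s = -0.6 ± 1.5620j.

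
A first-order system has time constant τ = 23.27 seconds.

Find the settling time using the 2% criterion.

For first-order system, 2% settling time ≈ 4τ = 4 × 23.27 = 93.08 s.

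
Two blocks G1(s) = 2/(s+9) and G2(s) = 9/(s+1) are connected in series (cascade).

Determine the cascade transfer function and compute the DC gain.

Series: multiply transfer functions. G_eq = 2/(s+9) × 9/(s+1) = 18/((s+9)(s+1)). DC gain = 18/(9×1) = 2.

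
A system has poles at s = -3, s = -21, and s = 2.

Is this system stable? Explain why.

Pole(s) at s = 2 are not in the left half-plane. System is unstable.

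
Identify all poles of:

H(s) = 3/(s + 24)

Pole is where denominator = 0: s + 24 = 0, so s = -24.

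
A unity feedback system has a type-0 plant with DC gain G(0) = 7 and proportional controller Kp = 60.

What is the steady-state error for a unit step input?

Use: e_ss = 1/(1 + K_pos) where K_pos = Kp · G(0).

K_pos = Kp · G(0) = 60 × 7 = 420. e_ss = 1/(1 + 420) = 0.0024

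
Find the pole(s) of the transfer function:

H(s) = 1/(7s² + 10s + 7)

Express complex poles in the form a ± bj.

Discriminant = 10² - 4×7×7 = 100 - 196 = -96 < 0, so the poles are a complex conjugate pair s = (-10 ± j√96)/(2×7). Real part = -10/(2×7) = -10/14 ≈ -0.7143; imaginary part = ±√96/(2×7) ≈ 0.6999. Poles: s = -0.7143 ± 0.6999j.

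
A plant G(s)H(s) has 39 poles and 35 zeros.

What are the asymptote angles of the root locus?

n - m = 39 - 35 = 4. Angles: θk = (2k + 1)·180°/4 = 45°, 135°, 225°, 315°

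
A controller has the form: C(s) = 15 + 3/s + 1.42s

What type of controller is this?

This is a Proportional-Integral-Derivative (PID) controller.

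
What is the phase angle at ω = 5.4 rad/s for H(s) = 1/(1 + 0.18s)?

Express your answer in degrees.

Phase = -arctan(ωτ) = -arctan(5.4 × 0.18) = -44.2°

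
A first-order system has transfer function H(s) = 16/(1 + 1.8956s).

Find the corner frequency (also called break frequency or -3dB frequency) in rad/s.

Corner frequency = 1/τ = 1/1.8956 = 0.528 rad/s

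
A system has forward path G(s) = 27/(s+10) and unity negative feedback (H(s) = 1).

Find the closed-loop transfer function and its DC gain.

T(s) = G/(1+GH) = [27/(s+10)] / [1 + 27/(s+10)] = 27/(s+10+27) = 27/(s+37). DC gain = 27/37 = 0.7297.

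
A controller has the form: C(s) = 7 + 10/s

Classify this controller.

This is a Proportional-Integral (PI) controller.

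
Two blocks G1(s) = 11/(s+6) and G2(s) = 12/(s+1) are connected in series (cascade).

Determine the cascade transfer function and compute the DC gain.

Series: multiply transfer functions. G_eq = 11/(s+6) × 12/(s+1) = 132/((s+6)(s+1)). DC gain = 132/(6×1) = 22.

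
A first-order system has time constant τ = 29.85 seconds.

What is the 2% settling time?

For first-order system, 2% settling time ≈ 4τ = 4 × 29.85 = 119.4 s.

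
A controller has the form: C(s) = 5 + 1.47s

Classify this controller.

This is a Proportional-Derivative (PD) controller.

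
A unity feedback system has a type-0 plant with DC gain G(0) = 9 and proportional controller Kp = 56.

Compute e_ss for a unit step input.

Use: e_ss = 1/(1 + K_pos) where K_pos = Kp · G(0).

K_pos = Kp · G(0) = 56 × 9 = 504. e_ss = 1/(1 + 504) = 0.0020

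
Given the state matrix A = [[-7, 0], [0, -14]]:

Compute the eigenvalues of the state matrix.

For diagonal matrix, eigenvalues are diagonal entries: λ₁ = -7, λ₂ = -14.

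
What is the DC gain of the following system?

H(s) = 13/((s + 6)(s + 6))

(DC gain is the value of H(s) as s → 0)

DC gain = H(0) = 13/(6 × 6) = 13/36 = 0.3611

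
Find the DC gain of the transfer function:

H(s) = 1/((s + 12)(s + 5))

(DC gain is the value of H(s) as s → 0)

DC gain = H(0) = 1/(12 × 5) = 1/60 = 0.0167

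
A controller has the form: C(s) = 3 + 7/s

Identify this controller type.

This is a Proportional-Integral (PI) controller.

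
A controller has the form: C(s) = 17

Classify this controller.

This is a Proportional (P) controller.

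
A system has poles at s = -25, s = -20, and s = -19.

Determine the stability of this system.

All poles are in the left half-plane. System is stable.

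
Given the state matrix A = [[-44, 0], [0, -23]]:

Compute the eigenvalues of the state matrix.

For diagonal matrix, eigenvalues are diagonal entries: λ₁ = -44, λ₂ = -23.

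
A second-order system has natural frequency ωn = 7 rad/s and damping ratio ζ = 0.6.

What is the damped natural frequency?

ωd = ωn√(1 - ζ²) = 7√(1 - 0.6²) = 5.6 rad/s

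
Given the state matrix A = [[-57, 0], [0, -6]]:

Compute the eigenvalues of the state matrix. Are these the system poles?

For diagonal matrix, eigenvalues are diagonal entries: λ₁ = -57, λ₂ = -6. Eigenvalues of A = system poles.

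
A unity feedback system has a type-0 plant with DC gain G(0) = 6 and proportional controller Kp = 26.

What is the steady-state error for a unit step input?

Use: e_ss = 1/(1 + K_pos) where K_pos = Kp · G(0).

K_pos = Kp · G(0) = 26 × 6 = 156. e_ss = 1/(1 + 156) = 0.0064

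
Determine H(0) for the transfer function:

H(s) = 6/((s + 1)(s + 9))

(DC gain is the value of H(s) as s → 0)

DC gain = H(0) = 6/(1 × 9) = 6/9 = 0.6667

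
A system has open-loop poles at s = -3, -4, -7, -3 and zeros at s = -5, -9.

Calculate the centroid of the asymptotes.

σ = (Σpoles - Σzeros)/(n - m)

σ = (Σpoles - Σzeros)/(n - m) = (-17 - (-14))/(4 - 2) = -3/2 = -1.5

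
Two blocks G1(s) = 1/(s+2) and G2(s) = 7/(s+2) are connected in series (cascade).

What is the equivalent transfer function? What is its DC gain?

Series: multiply transfer functions. G_eq = 1/(s+2) × 7/(s+2) = 7/((s+2)(s+2)). DC gain = 7/(2×2) = 1.75.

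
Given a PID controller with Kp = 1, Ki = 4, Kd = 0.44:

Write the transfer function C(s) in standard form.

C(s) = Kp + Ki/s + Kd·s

Substituting values: C(s) = 1 + 4/s + 0.44s = (0.44s² + s + 4)/s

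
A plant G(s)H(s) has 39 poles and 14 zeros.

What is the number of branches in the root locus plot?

Root locus has n branches where n = number of poles = 39.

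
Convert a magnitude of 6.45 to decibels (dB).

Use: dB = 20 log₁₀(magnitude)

dB = 20 log₁₀(6.45) = 16.2 dB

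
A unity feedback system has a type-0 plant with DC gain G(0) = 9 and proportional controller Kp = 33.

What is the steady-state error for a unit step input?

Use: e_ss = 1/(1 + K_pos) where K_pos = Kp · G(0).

K_pos = Kp · G(0) = 33 × 9 = 297. e_ss = 1/(1 + 297) = 0.0034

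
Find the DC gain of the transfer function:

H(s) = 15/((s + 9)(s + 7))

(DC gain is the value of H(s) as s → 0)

DC gain = H(0) = 15/(9 × 7) = 15/63 = 0.2381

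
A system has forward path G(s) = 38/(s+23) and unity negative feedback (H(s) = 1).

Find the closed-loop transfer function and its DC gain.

T(s) = G/(1+GH) = [38/(s+23)] / [1 + 38/(s+23)] = 38/(s+23+38) = 38/(s+61). DC gain = 38/61 = 0.6230.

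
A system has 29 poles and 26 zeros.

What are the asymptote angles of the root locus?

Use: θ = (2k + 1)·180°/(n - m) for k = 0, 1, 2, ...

n - m = 29 - 26 = 3. Angles: θk = (2k + 1)·180°/3 = 60°, 180°, 300°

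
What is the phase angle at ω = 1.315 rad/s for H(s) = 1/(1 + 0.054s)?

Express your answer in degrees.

Phase = -arctan(ωτ) = -arctan(1.315 × 0.054) = -4.1°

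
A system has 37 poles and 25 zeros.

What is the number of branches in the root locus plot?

Root locus has n branches where n = number of poles = 37.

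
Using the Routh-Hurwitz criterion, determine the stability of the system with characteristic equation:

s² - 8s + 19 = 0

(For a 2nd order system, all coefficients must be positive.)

Coefficients: 1, -8, 19. b=-8 not positive, so system is unstable.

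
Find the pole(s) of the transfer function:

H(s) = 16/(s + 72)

Pole is where denominator = 0: s + 72 = 0, so s = -72.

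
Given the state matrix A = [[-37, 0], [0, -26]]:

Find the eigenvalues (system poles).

For diagonal matrix, eigenvalues are diagonal entries: λ₁ = -37, λ₂ = -26.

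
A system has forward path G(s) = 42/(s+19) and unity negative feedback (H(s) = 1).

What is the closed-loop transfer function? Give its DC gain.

T(s) = G/(1+GH) = [42/(s+19)] / [1 + 42/(s+19)] = 42/(s+19+42) = 42/(s+61). DC gain = 42/61 = 0.6885.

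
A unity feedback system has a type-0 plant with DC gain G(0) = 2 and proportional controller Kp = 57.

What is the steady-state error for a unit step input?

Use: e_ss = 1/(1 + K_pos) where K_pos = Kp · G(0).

K_pos = Kp · G(0) = 57 × 2 = 114. e_ss = 1/(1 + 114) = 0.0087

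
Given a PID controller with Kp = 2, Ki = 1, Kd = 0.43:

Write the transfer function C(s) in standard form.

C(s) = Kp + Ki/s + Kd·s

Substituting values: C(s) = 2 + 1/s + 0.43s = (0.43s² + 2s + 1)/s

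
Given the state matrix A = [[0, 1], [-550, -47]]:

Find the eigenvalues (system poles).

det(A - λI) = λ² - (-47)λ + 550 = (λ - (-22))(λ - (-25)). Eigenvalues: -22, -25.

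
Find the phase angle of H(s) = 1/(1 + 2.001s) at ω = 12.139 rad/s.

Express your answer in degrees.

Phase = -arctan(ωτ) = -arctan(12.139 × 2.001) = -87.6°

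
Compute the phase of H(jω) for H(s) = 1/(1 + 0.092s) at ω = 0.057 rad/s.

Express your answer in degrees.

Phase = -arctan(ωτ) = -arctan(0.057 × 0.092) = -0.3°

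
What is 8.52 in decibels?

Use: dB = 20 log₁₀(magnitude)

dB = 20 log₁₀(8.52) = 18.6 dB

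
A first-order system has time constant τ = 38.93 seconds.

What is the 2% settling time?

For first-order system, 2% settling time ≈ 4τ = 4 × 38.93 = 155.72 s.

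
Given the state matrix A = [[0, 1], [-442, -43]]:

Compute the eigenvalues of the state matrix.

det(A - λI) = λ² - (-43)λ + 442 = (λ - (-17))(λ - (-26)). Eigenvalues: -17, -26.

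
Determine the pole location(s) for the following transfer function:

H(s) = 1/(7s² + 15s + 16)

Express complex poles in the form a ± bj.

Discriminant = 15² - 4×7×16 = 225 - 448 = -223 < 0, so the poles are a complex conjugate pair s = (-15 ± j√223)/(2×7). Real part = -15/(2×7) = -15/14 ≈ -1.0714; imaginary part = ±√223/(2×7) ≈ 1.0667. Poles: s = -1.0714 ± 1.0667j.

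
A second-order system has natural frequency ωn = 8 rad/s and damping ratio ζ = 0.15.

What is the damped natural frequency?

ωd = ωn√(1 - ζ²) = 8√(1 - 0.15²) = 7.91 rad/s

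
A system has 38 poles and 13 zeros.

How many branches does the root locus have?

Root locus has n branches where n = number of poles = 38.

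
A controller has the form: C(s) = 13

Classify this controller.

This is a Proportional (P) controller.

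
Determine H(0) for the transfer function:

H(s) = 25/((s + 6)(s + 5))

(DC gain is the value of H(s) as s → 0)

DC gain = H(0) = 25/(6 × 5) = 25/30 = 0.8333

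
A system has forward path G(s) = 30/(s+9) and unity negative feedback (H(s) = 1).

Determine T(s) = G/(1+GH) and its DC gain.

T(s) = G/(1+GH) = [30/(s+9)] / [1 + 30/(s+9)] = 30/(s+9+30) = 30/(s+39). DC gain = 30/39 = 0.7692.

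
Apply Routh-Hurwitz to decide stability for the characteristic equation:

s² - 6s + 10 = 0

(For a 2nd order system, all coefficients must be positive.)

Coefficients: 1, -6, 10. b=-6 not positive, so system is unstable.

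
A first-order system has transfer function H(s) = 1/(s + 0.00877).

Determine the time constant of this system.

For H(s) = 1/(s + 1/τ), the pole is at -1/τ = -0.00877, so τ = 1/0.00877 = 114 s.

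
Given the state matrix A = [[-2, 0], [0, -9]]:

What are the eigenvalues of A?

For diagonal matrix, eigenvalues are diagonal entries: λ₁ = -2, λ₂ = -9.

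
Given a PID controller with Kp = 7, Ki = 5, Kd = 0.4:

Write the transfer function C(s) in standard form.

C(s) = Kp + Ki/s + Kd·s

Substituting values: C(s) = 7 + 5/s + 0.4s = (0.4s² + 7s + 5)/s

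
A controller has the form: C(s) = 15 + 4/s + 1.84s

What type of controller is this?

This is a Proportional-Integral-Derivative (PID) controller.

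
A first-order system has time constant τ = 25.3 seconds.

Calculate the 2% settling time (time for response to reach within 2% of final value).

For first-order system, 2% settling time ≈ 4τ = 4 × 25.3 = 101.2 s.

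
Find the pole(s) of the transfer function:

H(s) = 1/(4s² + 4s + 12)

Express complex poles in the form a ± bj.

Discriminant = 4² - 4×4×12 = 16 - 192 = -176 < 0, so the poles are a complex conjugate pair s = (-4 ± j√176)/(2×4). Real part = -4/(2×4) = -4/8 = -0.5; imaginary part = ±√176/(2×4) ≈ 1.6583. Poles: s = -0.5 ± 1.6583j.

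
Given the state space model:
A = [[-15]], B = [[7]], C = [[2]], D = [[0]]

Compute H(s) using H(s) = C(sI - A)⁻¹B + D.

(sI - A)⁻¹ = 1/(s + 15). H(s) = 2 × 7/(s + 15) + 0 = 14/(s + 15).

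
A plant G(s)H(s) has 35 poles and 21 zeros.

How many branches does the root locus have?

Root locus has n branches where n = number of poles = 35.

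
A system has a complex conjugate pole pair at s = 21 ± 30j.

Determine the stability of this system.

Real part of poles is 21 (> 0, right half-plane). Unstable.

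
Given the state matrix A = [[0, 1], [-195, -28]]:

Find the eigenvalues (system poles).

det(A - λI) = λ² - (-28)λ + 195 = (λ - (-13))(λ - (-15)). Eigenvalues: -13, -15.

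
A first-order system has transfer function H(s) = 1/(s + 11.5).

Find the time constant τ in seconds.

For H(s) = 1/(s + 1/τ), the pole is at -1/τ = -11.5, so τ = 1/11.5 = 0.0870 s.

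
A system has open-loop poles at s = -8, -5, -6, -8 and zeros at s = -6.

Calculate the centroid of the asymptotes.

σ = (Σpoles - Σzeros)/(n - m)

σ = (Σpoles - Σzeros)/(n - m) = (-27 - (-6))/(4 - 1) = -21/3 = -7.0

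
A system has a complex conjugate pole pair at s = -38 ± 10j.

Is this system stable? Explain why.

Real part of poles is -38 (< 0, left half-plane). Stable.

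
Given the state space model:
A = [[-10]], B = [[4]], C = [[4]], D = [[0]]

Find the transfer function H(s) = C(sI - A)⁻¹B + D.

(sI - A)⁻¹ = 1/(s + 10). H(s) = 4 × 4/(s + 10) + 0 = 16/(s + 10).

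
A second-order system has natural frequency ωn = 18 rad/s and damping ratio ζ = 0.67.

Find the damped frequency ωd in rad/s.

ωd = ωn√(1 - ζ²) = 18√(1 - 0.67²) = 13.36 rad/s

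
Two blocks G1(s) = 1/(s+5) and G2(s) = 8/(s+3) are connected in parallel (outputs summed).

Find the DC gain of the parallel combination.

Parallel: G_eq = G1 + G2. DC gain = G1(0) + G2(0) = 1/5 + 8/3 = 0.2 + 2.6667 = 2.8667.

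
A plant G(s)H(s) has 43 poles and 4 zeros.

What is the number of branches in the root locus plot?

Root locus has n branches where n = number of poles = 43.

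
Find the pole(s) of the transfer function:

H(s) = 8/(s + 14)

Pole is where denominator = 0: s + 14 = 0, so s = -14.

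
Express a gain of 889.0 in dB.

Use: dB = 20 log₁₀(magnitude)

dB = 20 log₁₀(889.0) = 59.0 dB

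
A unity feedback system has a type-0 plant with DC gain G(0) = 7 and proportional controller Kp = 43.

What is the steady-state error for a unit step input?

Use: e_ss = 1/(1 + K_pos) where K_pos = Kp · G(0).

K_pos = Kp · G(0) = 43 × 7 = 301. e_ss = 1/(1 + 301) = 0.0033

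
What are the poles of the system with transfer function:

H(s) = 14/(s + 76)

Pole is where denominator = 0: s + 76 = 0, so s = -76.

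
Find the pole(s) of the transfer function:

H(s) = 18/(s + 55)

Pole is where denominator = 0: s + 55 = 0, so s = -55.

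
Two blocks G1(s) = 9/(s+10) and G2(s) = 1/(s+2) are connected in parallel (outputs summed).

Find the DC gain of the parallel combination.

Parallel: G_eq = G1 + G2. DC gain = G1(0) + G2(0) = 9/10 + 1/2 = 0.9 + 0.5 = 1.4.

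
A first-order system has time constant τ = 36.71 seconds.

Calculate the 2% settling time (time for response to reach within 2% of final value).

For first-order system, 2% settling time ≈ 4τ = 4 × 36.71 = 146.84 s.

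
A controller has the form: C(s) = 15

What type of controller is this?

This is a Proportional (P) controller.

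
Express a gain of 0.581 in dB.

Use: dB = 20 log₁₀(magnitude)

dB = 20 log₁₀(0.581) = -4.7 dB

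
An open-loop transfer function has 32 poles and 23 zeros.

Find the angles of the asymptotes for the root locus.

n - m = 32 - 23 = 9. Angles: θk = (2k + 1)·180°/9 = 20°, 60°, 100°, 140°, 180°, 220°, 260°, 300°, 340°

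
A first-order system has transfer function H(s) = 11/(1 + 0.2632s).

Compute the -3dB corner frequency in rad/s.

Corner frequency = 1/τ = 1/0.2632 = 3.799 rad/s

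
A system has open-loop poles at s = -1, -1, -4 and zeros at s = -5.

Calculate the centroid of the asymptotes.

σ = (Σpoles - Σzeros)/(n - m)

σ = (Σpoles - Σzeros)/(n - m) = (-6 - (-5))/(3 - 1) = -1/2 = -0.5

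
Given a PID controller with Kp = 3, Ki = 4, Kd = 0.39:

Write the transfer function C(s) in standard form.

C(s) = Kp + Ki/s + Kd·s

Substituting values: C(s) = 3 + 4/s + 0.39s = (0.39s² + 3s + 4)/s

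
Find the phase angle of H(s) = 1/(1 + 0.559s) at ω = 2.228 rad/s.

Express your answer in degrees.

Phase = -arctan(ωτ) = -arctan(2.228 × 0.559) = -51.2°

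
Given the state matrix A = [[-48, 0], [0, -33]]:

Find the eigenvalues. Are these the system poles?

For diagonal matrix, eigenvalues are diagonal entries: λ₁ = -48, λ₂ = -33. Eigenvalues of A = system poles.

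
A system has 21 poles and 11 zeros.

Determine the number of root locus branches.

Root locus has n branches where n = number of poles = 21.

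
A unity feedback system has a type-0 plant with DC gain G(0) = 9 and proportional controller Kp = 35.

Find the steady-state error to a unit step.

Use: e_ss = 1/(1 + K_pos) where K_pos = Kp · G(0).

K_pos = Kp · G(0) = 35 × 9 = 315. e_ss = 1/(1 + 315) = 0.0032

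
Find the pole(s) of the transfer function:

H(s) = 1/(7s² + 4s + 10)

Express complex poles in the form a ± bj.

Discriminant = 4² - 4×7×10 = 16 - 280 = -264 < 0, so the poles are a complex conjugate pair s = (-4 ± j√264)/(2×7). Real part = -4/(2×7) = -4/14 ≈ -0.2857; imaginary part = ±√264/(2×7) ≈ 1.1606. Poles: s = -0.2857 ± 1.1606j.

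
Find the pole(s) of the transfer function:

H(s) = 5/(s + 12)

Pole is where denominator = 0: s + 12 = 0, so s = -12.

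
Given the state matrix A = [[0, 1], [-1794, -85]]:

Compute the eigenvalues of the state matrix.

det(A - λI) = λ² - (-85)λ + 1794 = (λ - (-39))(λ - (-46)). Eigenvalues: -39, -46.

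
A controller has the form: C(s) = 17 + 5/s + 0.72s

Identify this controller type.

This is a Proportional-Integral-Derivative (PID) controller.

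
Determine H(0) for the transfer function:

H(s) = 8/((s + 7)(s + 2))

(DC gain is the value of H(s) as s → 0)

DC gain = H(0) = 8/(7 × 2) = 8/14 = 0.5714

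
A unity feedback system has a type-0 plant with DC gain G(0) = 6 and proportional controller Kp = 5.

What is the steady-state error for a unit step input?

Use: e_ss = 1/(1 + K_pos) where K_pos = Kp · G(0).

K_pos = Kp · G(0) = 5 × 6 = 30. e_ss = 1/(1 + 30) = 0.0323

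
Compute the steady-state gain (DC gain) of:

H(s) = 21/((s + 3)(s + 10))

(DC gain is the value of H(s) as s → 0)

DC gain = H(0) = 21/(3 × 10) = 21/30 = 0.7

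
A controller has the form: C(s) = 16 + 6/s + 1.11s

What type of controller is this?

This is a Proportional-Integral-Derivative (PID) controller.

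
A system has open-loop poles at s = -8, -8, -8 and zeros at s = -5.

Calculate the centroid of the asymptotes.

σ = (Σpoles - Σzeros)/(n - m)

σ = (Σpoles - Σzeros)/(n - m) = (-24 - (-5))/(3 - 1) = -19/2 = -9.5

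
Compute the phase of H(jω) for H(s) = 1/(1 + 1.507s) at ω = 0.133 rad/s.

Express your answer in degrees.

Phase = -arctan(ωτ) = -arctan(0.133 × 1.507) = -11.3°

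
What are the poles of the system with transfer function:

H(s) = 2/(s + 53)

Pole is where denominator = 0: s + 53 = 0, so s = -53.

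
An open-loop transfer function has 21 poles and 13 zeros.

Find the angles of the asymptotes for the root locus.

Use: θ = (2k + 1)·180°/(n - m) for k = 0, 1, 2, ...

n - m = 21 - 13 = 8. Angles: θk = (2k + 1)·180°/8 = 22.5°, 67.5°, 112.5°, 157.5°, 202.5°, 247.5°, 292.5°, 337.5°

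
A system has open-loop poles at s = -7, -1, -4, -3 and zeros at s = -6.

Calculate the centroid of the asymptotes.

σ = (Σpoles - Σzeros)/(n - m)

σ = (Σpoles - Σzeros)/(n - m) = (-15 - (-6))/(4 - 1) = -9/3 = -3.0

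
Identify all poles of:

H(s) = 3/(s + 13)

Pole is where denominator = 0: s + 13 = 0, so s = -13.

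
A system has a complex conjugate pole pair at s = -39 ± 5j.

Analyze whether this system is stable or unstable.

Real part of poles is -39 (< 0, left half-plane). Stable.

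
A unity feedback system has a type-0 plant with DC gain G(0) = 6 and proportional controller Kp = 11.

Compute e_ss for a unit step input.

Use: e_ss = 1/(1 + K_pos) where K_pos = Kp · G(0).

K_pos = Kp · G(0) = 11 × 6 = 66. e_ss = 1/(1 + 66) = 0.0149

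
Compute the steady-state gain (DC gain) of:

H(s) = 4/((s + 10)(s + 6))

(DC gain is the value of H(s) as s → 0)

DC gain = H(0) = 4/(10 × 6) = 4/60 = 0.0667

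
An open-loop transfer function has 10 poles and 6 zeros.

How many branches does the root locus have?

Root locus has n branches where n = number of poles = 10.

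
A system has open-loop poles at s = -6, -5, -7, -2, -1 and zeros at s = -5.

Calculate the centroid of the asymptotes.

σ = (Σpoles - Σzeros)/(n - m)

σ = (Σpoles - Σzeros)/(n - m) = (-21 - (-5))/(5 - 1) = -16/4 = -4.0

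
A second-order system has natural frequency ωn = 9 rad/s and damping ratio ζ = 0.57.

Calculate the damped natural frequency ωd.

ωd = ωn√(1 - ζ²) = 9√(1 - 0.57²) = 7.39 rad/s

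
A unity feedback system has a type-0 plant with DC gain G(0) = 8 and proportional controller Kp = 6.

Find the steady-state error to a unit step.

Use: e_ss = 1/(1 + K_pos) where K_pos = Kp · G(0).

K_pos = Kp · G(0) = 6 × 8 = 48. e_ss = 1/(1 + 48) = 0.0204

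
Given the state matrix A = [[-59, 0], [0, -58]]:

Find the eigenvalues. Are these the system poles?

For diagonal matrix, eigenvalues are diagonal entries: λ₁ = -59, λ₂ = -58. Eigenvalues of A = system poles.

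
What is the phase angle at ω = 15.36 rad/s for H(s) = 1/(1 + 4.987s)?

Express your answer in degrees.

Phase = -arctan(ωτ) = -arctan(15.36 × 4.987) = -89.3°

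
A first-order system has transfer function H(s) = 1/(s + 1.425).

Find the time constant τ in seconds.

For H(s) = 1/(s + 1/τ), the pole is at -1/τ = -1.425, so τ = 1/1.425 = 0.7018 s.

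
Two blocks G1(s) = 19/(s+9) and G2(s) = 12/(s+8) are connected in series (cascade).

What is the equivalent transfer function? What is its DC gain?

Series: multiply transfer functions. G_eq = 19/(s+9) × 12/(s+8) = 228/((s+9)(s+8)). DC gain = 228/(9×8) = 3.1667.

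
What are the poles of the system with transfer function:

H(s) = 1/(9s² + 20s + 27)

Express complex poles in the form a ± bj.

Discriminant = 20² - 4×9×27 = 400 - 972 = -572 < 0, so the poles are a complex conjugate pair s = (-20 ± j√572)/(2×9). Real part = -20/(2×9) = -20/18 ≈ -1.1111; imaginary part = ±√572/(2×9) ≈ 1.3287. Poles: s = -1.1111 ± 1.3287j.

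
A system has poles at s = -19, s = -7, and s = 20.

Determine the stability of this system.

Pole(s) at s = 20 are not in the left half-plane. System is unstable.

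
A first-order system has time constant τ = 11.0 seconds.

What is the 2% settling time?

For first-order system, 2% settling time ≈ 4τ = 4 × 11.0 = 44.0 s.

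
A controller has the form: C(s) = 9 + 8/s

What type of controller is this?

This is a Proportional-Integral (PI) controller.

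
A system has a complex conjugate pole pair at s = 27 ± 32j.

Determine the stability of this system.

Real part of poles is 27 (> 0, right half-plane). Unstable.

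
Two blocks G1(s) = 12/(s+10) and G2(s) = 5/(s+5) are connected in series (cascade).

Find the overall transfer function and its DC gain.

Series: multiply transfer functions. G_eq = 12/(s+10) × 5/(s+5) = 60/((s+10)(s+5)). DC gain = 60/(10×5) = 1.2.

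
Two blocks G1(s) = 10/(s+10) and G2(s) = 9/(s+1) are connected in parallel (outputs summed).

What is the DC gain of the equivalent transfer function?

Parallel: G_eq = G1 + G2. DC gain = G1(0) + G2(0) = 10/10 + 9/1 = 1 + 9 = 10.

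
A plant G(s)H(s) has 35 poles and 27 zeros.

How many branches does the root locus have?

Root locus has n branches where n = number of poles = 35.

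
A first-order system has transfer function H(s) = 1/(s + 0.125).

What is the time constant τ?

For H(s) = 1/(s + 1/τ), the pole is at -1/τ = -0.125, so τ = 1/0.125 = 8 s.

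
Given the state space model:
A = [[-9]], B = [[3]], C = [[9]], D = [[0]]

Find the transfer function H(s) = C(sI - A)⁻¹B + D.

(sI - A)⁻¹ = 1/(s + 9). H(s) = 9 × 3/(s + 9) + 0 = 27/(s + 9).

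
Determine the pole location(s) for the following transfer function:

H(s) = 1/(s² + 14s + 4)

Discriminant = 14² - 4×1×4 = 196 - 16 = 180 > 0, so two distinct real poles. Using quadratic formula: s = (-14 ± √180)/(2×1) = (-14 ± √180)/2, with √180 ≈ 13.4164. s₁ ≈ -0.2918, s₂ ≈ -13.7082. Poles: s₁ = -0.2918, s₂ = -13.7082.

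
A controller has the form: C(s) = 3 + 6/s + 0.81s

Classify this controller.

This is a Proportional-Integral-Derivative (PID) controller.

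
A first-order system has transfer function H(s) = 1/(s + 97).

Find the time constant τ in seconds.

For H(s) = 1/(s + 1/τ), the pole is at -1/τ = -97, so τ = 1/97 = 0.0103 s.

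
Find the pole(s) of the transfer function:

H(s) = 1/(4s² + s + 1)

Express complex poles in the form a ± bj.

Discriminant = 1² - 4×4×1 = 1 - 16 = -15 < 0, so the poles are a complex conjugate pair s = (-1 ± j√15)/(2×4). Real part = -1/(2×4) = -1/8 = -0.125; imaginary part = ±√15/(2×4) ≈ 0.4841. Poles: s = -0.125 ± 0.4841j.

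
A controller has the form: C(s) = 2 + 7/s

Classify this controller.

This is a Proportional-Integral (PI) controller.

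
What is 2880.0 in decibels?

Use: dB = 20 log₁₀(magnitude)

dB = 20 log₁₀(2880.0) = 69.2 dB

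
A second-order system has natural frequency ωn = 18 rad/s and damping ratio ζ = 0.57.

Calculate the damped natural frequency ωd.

ωd = ωn√(1 - ζ²) = 18√(1 - 0.57²) = 14.79 rad/s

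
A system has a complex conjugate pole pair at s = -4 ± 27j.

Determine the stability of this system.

Real part of poles is -4 (< 0, left half-plane). Stable.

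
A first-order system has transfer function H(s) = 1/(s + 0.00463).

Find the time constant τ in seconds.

For H(s) = 1/(s + 1/τ), the pole is at -1/τ = -0.00463, so τ = 1/0.00463 = 216 s.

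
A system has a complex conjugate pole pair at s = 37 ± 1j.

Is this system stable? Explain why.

Real part of poles is 37 (> 0, right half-plane). Unstable.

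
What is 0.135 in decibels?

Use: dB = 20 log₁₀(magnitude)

dB = 20 log₁₀(0.135) = -17.4 dB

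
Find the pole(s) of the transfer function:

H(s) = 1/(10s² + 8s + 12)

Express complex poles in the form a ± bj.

Discriminant = 8² - 4×10×12 = 64 - 480 = -416 < 0, so the poles are a complex conjugate pair s = (-8 ± j√416)/(2×10). Real part = -8/(2×10) = -8/20 = -0.4; imaginary part = ±√416/(2×10) ≈ 1.0198. Poles: s = -0.4 ± 1.0198j.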